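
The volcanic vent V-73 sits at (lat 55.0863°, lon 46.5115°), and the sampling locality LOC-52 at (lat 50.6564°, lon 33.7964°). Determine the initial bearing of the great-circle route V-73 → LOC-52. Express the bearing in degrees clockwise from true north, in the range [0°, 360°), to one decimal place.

245.2°

Δλ = -12.7151°
y = sin Δλ · cos φ₂ = -0.139539
x = cos φ₁ sin φ₂ − sin φ₁ cos φ₂ cos Δλ = -0.064490
θ = atan2(y, x) = -114.8049° → 245.1951° (mod 360°)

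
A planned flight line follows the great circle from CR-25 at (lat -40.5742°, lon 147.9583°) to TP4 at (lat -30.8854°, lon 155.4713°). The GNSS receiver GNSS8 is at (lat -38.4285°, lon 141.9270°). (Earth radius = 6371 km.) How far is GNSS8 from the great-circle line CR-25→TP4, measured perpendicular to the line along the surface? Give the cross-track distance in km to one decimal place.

δ₁₃ = central angle CR-25→GNSS8 = 0.089415 rad  (haversine)
θ₁₃ = bearing CR-25→GNSS8 = 292.812°,  θ₁₂ = bearing CR-25→TP4 = 34.461°
dₓₜ = R·arcsin(sin δ₁₃ · sin(θ₁₃ − θ₁₂)) = 6371·arcsin(0.08930·sin(258.351°)) = -557.898 km
|dₓₜ| = 557.898 km

557.9 km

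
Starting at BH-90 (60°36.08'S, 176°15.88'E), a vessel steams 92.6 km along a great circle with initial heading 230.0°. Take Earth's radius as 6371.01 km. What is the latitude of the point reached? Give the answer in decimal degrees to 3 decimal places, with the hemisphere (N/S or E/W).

61.130°S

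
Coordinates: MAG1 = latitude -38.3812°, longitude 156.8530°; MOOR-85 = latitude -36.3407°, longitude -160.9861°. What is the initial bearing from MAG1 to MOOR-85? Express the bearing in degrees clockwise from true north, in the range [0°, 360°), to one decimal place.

Δλ = 42.1609°
y = sin Δλ · cos φ₂ = 0.540669
x = cos φ₁ sin φ₂ − sin φ₁ cos φ₂ cos Δλ = -0.093797
θ = atan2(y, x) = 99.8419° → 99.8419° (mod 360°)

99.8°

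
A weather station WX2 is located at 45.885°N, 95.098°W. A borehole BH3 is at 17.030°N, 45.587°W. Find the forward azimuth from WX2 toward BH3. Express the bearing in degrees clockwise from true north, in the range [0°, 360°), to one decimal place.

Δλ = 49.5110°
y = sin Δλ · cos φ₂ = 0.727183
x = cos φ₁ sin φ₂ − sin φ₁ cos φ₂ cos Δλ = -0.241853
θ = atan2(y, x) = 108.3966° → 108.3966° (mod 360°)

108.4°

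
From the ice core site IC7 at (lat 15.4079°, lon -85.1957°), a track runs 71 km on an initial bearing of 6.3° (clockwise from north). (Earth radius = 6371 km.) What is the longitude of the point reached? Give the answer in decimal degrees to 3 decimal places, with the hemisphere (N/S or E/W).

δ = d/R = 71/6371 = 0.011144 rad
φ₂ = arcsin(sin φ₁ cos δ + cos φ₁ sin δ cos θ)
   = arcsin(0.26569·0.99994 + 0.96406·0.01114·0.99396) = 16.04255°
λ₂ = λ₁ + atan2(sin θ sin δ cos φ₁, cos δ − sin φ₁ sin φ₂) = -85.12279°

85.123°W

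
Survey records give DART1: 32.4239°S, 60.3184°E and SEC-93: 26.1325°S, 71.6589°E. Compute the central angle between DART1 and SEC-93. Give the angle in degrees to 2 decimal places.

11.71°

Δφ = 6.2914°,  Δλ = 11.3405°
a = sin²(Δφ/2) + cos φ₁ cos φ₂ sin²(Δλ/2) = 0.010409
c = 2·arcsin(√a) = 0.204406 rad = 11.7116°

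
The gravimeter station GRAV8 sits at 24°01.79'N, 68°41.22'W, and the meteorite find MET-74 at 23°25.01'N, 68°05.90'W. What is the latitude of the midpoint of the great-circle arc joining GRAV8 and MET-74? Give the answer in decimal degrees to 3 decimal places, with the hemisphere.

23.724°N

GRAV8: φ = +24.02983°, λ = -68.68700°
MET-74: φ = +23.41683°, λ = -68.09833°
Bx = cos φ₂ cos Δλ = 0.917589,  By = cos φ₂ sin Δλ = 0.009428
φₘ = atan2(sin φ₁ + sin φ₂, √((cos φ₁ + Bx)² + By²)) = 23.72361°
λₘ = λ₁ + atan2(By, cos φ₁ + Bx) = -68.39197°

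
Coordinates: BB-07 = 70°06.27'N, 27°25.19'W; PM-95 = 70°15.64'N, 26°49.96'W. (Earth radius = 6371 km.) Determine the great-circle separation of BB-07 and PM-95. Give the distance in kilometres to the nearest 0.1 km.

BB-07: φ = +70.10450°, λ = -27.41983°
PM-95: φ = +70.26067°, λ = -26.83267°
Δφ = 0.1562°,  Δλ = 0.5872°
a = sin²(Δφ/2) + cos φ₁ cos φ₂ sin²(Δλ/2) = 0.000005
c = 2·arcsin(√a) = 0.004416 rad = 0.2530°
d = R·c = 6371 × 0.004416 = 28.1 km

28.1 km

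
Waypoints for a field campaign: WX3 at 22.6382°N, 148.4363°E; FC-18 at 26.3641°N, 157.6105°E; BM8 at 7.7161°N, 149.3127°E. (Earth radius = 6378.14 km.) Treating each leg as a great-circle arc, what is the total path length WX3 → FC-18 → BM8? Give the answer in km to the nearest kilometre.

3271 km

WX3→FC-18: c = 0.159492 rad, d = 1017.26 km
FC-18→BM8: c = 0.353387 rad, d = 2253.95 km
Total = 1017.26 + 2253.95 = 3271.22 km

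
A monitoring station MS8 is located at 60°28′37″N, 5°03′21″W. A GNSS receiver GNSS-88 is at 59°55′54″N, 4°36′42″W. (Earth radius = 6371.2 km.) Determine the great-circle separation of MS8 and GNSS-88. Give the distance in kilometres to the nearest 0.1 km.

MS8: φ = +60.47694°, λ = -5.05583°
GNSS-88: φ = +59.93167°, λ = -4.61167°
Δφ = -0.5453°,  Δλ = 0.4442°
a = sin²(Δφ/2) + cos φ₁ cos φ₂ sin²(Δλ/2) = 0.000026
c = 2·arcsin(√a) = 0.010267 rad = 0.5882°
d = R·c = 6371.2 × 0.010267 = 65.4 km

65.4 km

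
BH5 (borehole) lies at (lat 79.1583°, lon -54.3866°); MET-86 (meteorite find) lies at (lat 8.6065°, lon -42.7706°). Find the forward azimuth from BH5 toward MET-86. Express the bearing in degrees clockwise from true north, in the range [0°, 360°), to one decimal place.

Δλ = 11.6160°
y = sin Δλ · cos φ₂ = 0.199084
x = cos φ₁ sin φ₂ − sin φ₁ cos φ₂ cos Δλ = -0.923054
θ = atan2(y, x) = 167.8289° → 167.8289° (mod 360°)

167.8°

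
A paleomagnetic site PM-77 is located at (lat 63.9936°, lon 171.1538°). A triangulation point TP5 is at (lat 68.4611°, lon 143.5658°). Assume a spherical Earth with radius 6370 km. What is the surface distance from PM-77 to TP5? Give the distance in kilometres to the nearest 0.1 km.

Δφ = 4.4675°,  Δλ = -27.5880°
a = sin²(Δφ/2) + cos φ₁ cos φ₂ sin²(Δλ/2) = 0.010671
c = 2·arcsin(√a) = 0.206967 rad = 11.8583°
d = R·c = 6370 × 0.206967 = 1318.4 km

1318.4 km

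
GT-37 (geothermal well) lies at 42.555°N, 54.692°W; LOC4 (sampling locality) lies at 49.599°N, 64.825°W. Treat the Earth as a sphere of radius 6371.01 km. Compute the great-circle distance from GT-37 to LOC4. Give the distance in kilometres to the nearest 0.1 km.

1104.7 km

Δφ = 7.0440°,  Δλ = -10.1330°
a = sin²(Δφ/2) + cos φ₁ cos φ₂ sin²(Δλ/2) = 0.007497
c = 2·arcsin(√a) = 0.173392 rad = 9.9346°
d = R·c = 6371.01 × 0.173392 = 1104.7 km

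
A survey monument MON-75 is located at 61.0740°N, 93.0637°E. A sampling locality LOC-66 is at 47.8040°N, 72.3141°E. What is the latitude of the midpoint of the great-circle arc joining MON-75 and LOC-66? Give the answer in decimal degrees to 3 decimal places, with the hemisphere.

54.873°N

Bx = cos φ₂ cos Δλ = 0.628103,  By = cos φ₂ sin Δλ = -0.237962
φₘ = atan2(sin φ₁ + sin φ₂, √((cos φ₁ + Bx)² + By²)) = 54.87267°
λₘ = λ₁ + atan2(By, cos φ₁ + Bx) = 80.98260°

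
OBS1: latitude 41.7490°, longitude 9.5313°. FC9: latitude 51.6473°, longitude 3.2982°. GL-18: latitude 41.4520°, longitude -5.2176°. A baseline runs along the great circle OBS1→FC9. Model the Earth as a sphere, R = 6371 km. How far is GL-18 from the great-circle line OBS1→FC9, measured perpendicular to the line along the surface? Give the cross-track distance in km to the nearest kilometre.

1114 km

δ₁₃ = central angle OBS1→GL-18 = 0.192328 rad  (haversine)
θ₁₃ = bearing OBS1→GL-18 = 273.377°,  θ₁₂ = bearing OBS1→FC9 = 338.872°
dₓₜ = R·arcsin(sin δ₁₃ · sin(θ₁₃ − θ₁₂)) = 6371·arcsin(0.19114·sin(-65.495°)) = -1113.756 km
|dₓₜ| = 1113.756 km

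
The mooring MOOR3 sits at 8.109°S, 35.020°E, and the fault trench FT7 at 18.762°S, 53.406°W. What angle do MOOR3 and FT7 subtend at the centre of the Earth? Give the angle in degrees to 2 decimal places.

Δφ = -10.6530°,  Δλ = -88.4260°
a = sin²(Δφ/2) + cos φ₁ cos φ₂ sin²(Δλ/2) = 0.464441
c = 2·arcsin(√a) = 1.499619 rad = 85.9218°

85.92°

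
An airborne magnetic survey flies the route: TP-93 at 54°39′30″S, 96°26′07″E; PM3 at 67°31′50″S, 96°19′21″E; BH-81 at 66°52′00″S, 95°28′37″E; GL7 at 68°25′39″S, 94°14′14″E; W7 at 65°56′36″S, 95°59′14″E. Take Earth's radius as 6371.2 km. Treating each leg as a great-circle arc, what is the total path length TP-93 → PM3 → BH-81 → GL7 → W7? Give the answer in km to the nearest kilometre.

TP-93: φ = -54.65833°, λ = +96.43528°
PM3: φ = -67.53056°, λ = +96.32250°
BH-81: φ = -66.86667°, λ = +95.47694°
GL7: φ = -68.42750°, λ = +94.23722°
W7: φ = -65.94333°, λ = +95.98722°
TP-93→PM3: c = 0.224665 rad, d = 1431.38 km
PM3→BH-81: c = 0.012921 rad, d = 82.32 km
BH-81→GL7: c = 0.028456 rad, d = 181.30 km
GL7→W7: c = 0.044941 rad, d = 286.33 km
Total = 1431.38 + 82.32 + 181.30 + 286.33 = 1981.33 km

1981 km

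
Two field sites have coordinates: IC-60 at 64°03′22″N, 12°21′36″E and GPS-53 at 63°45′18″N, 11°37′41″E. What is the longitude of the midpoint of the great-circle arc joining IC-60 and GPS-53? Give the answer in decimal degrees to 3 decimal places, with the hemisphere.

IC-60: φ = +64.05611°, λ = +12.36000°
GPS-53: φ = +63.75500°, λ = +11.62806°
Bx = cos φ₂ cos Δλ = 0.442174,  By = cos φ₂ sin Δλ = -0.005649
φₘ = atan2(sin φ₁ + sin φ₂, √((cos φ₁ + Bx)² + By²)) = 63.90602°
λₘ = λ₁ + atan2(By, cos φ₁ + Bx) = 11.99206°

11.992°E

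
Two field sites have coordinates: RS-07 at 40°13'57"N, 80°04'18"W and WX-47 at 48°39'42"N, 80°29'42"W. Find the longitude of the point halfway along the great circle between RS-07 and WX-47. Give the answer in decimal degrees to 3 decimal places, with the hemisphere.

RS-07: φ = +40.23250°, λ = -80.07167°
WX-47: φ = +48.66167°, λ = -80.49500°
Bx = cos φ₂ cos Δλ = 0.660486,  By = cos φ₂ sin Δλ = -0.004880
φₘ = atan2(sin φ₁ + sin φ₂, √((cos φ₁ + Bx)² + By²)) = 44.44728°
λₘ = λ₁ + atan2(By, cos φ₁ + Bx) = -80.26803°

80.268°W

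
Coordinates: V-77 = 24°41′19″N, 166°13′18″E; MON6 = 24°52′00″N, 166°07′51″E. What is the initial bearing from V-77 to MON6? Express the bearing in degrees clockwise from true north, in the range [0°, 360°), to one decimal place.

335.2°

V-77: φ = +24.68861°, λ = +166.22167°
MON6: φ = +24.86667°, λ = +166.13083°
Δλ = -0.0908°
y = sin Δλ · cos φ₂ = -0.001438
x = cos φ₁ sin φ₂ − sin φ₁ cos φ₂ cos Δλ = 0.003108
θ = atan2(y, x) = -24.8335° → 335.1665° (mod 360°)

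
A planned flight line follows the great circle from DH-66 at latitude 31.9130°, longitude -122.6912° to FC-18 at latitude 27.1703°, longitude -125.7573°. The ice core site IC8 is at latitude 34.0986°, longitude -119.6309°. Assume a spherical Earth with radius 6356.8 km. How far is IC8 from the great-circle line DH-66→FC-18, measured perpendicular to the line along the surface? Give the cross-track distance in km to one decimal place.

119.4 km

δ₁₃ = central angle DH-66→IC8 = 0.058828 rad  (haversine)
θ₁₃ = bearing DH-66→IC8 = 48.756°,  θ₁₂ = bearing DH-66→FC-18 = 210.125°
dₓₜ = R·arcsin(sin δ₁₃ · sin(θ₁₃ − θ₁₂)) = 6356.8·arcsin(0.05879·sin(-161.368°)) = -119.412 km
|dₓₜ| = 119.412 km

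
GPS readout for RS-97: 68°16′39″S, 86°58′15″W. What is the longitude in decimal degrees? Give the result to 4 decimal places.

86° + 58′/60 + 15″/3600 = 86 + 0.96667 + 0.00417 = 86.9708°

86.9708°W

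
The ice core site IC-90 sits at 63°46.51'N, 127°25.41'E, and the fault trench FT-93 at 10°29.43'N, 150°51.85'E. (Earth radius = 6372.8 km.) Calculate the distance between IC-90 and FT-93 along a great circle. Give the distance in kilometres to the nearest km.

IC-90: φ = +63.77517°, λ = +127.42350°
FT-93: φ = +10.49050°, λ = +150.86417°
Δφ = -53.2847°,  Δλ = 23.4407°
a = sin²(Δφ/2) + cos φ₁ cos φ₂ sin²(Δλ/2) = 0.219010
c = 2·arcsin(√a) = 0.974018 rad = 55.8071°
d = R·c = 6372.8 × 0.974018 = 6207.2 km

6207 km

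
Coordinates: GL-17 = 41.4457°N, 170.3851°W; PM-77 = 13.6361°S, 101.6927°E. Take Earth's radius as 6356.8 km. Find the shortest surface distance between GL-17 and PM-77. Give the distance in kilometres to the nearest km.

10812 km

Δφ = -55.0818°,  Δλ = -87.9222°
a = sin²(Δφ/2) + cos φ₁ cos φ₂ sin²(Δλ/2) = 0.564819
c = 2·arcsin(√a) = 1.700799 rad = 97.4486°
d = R·c = 6356.8 × 1.700799 = 10811.6 km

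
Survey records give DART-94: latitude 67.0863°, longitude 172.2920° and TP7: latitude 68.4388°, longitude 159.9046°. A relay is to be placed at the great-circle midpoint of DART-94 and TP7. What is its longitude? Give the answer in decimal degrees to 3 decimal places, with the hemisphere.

166.278°E

Bx = cos φ₂ cos Δλ = 0.358939,  By = cos φ₂ sin Δλ = -0.078835
φₘ = atan2(sin φ₁ + sin φ₂, √((cos φ₁ + Bx)² + By²)) = 67.87971°
λₘ = λ₁ + atan2(By, cos φ₁ + Bx) = 166.27781°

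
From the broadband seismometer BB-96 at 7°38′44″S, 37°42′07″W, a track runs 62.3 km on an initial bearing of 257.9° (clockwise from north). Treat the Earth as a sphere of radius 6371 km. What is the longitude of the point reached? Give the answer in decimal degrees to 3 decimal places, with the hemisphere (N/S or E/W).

38.255°W

BB-96: φ = -7.64556°, λ = -37.70194°
δ = d/R = 62.3/6371 = 0.009779 rad
φ₂ = arcsin(sin φ₁ cos δ + cos φ₁ sin δ cos θ)
   = arcsin(-0.13304·0.99995 + 0.99111·0.00978·-0.20962) = -7.76265°
λ₂ = λ₁ + atan2(sin θ sin δ cos φ₁, cos δ − sin φ₁ sin φ₂) = -38.25484°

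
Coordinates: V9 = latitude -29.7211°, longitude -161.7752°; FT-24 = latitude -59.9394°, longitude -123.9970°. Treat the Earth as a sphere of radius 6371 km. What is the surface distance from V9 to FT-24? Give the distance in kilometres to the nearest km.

Δφ = -30.2183°,  Δλ = 37.7782°
a = sin²(Δφ/2) + cos φ₁ cos φ₂ sin²(Δλ/2) = 0.113536
c = 2·arcsin(√a) = 0.687352 rad = 39.3824°
d = R·c = 6371 × 0.687352 = 4379.1 km

4379 km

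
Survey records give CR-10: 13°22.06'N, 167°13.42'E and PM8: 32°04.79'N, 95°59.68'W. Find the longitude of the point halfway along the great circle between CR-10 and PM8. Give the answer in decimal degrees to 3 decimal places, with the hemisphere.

148.828°W

CR-10: φ = +13.36767°, λ = +167.22367°
PM8: φ = +32.07983°, λ = -95.99467°
Bx = cos φ₂ cos Δλ = -0.100056,  By = cos φ₂ sin Δλ = 0.841381
φₘ = atan2(sin φ₁ + sin φ₂, √((cos φ₁ + Bx)² + By²)) = 32.16081°
λₘ = λ₁ + atan2(By, cos φ₁ + Bx) = -148.82807°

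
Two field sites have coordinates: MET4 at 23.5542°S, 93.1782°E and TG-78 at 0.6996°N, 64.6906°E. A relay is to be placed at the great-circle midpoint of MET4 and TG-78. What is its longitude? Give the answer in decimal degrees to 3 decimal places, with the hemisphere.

Bx = cos φ₂ cos Δλ = 0.878855,  By = cos φ₂ sin Δλ = -0.476933
φₘ = atan2(sin φ₁ + sin φ₂, √((cos φ₁ + Bx)² + By²)) = -11.77907°
λₘ = λ₁ + atan2(By, cos φ₁ + Bx) = 78.30271°

78.303°E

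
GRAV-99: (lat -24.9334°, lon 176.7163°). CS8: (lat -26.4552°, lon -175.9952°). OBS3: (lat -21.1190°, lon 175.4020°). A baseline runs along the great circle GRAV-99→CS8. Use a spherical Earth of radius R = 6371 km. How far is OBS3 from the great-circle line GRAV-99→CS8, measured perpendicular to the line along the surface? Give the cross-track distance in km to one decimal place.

δ₁₃ = central angle GRAV-99→OBS3 = 0.069839 rad  (haversine)
θ₁₃ = bearing GRAV-99→OBS3 = 342.145°,  θ₁₂ = bearing GRAV-99→CS8 = 104.610°
dₓₜ = R·arcsin(sin δ₁₃ · sin(θ₁₃ − θ₁₂)) = 6371·arcsin(0.06978·sin(237.535°)) = -375.319 km
|dₓₜ| = 375.319 km

375.3 km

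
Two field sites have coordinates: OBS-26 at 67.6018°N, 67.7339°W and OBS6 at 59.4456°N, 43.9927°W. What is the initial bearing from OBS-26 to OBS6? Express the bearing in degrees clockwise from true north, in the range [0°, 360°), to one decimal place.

116.5°

Δλ = 23.7412°
y = sin Δλ · cos φ₂ = 0.204667
x = cos φ₁ sin φ₂ − sin φ₁ cos φ₂ cos Δλ = -0.102097
θ = atan2(y, x) = 116.5121° → 116.5121° (mod 360°)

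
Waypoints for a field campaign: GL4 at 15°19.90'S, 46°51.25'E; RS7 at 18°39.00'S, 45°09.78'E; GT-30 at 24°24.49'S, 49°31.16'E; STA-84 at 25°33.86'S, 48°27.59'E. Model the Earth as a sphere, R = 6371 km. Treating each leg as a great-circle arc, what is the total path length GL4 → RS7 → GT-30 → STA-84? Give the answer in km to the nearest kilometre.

1360 km

GL4: φ = -15.33167°, λ = +46.85417°
RS7: φ = -18.65000°, λ = +45.16300°
GT-30: φ = -24.40817°, λ = +49.51933°
STA-84: φ = -25.56433°, λ = +48.45983°
GL4→RS7: c = 0.064427 rad, d = 410.46 km
RS7→GT-30: c = 0.122866 rad, d = 782.78 km
GT-30→STA-84: c = 0.026232 rad, d = 167.12 km
Total = 410.46 + 782.78 + 167.12 = 1360.36 km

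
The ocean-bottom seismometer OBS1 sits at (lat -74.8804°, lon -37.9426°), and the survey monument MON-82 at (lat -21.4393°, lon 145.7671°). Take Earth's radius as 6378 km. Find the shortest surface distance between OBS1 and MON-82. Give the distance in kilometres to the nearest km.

9312 km

Δφ = 53.4411°,  Δλ = -176.2903°
a = sin²(Δφ/2) + cos φ₁ cos φ₂ sin²(Δλ/2) = 0.444708
c = 2·arcsin(√a) = 1.459985 rad = 83.6510°
d = R·c = 6378 × 1.459985 = 9311.8 km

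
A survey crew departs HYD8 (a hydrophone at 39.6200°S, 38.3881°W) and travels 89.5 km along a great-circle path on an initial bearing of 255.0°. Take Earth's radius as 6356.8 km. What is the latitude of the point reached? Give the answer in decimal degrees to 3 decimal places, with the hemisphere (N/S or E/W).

39.824°S

δ = d/R = 89.5/6356.8 = 0.014079 rad
φ₂ = arcsin(sin φ₁ cos δ + cos φ₁ sin δ cos θ)
   = arcsin(-0.63769·0.99990 + 0.77029·0.01408·-0.25882) = -39.82438°
λ₂ = λ₁ + atan2(sin θ sin δ cos φ₁, cos δ − sin φ₁ sin φ₂) = -39.40269°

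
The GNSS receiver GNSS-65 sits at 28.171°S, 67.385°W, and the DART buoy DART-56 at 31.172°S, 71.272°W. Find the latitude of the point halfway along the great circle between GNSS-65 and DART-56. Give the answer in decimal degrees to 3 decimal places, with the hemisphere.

29.686°S

Bx = cos φ₂ cos Δλ = 0.853649,  By = cos φ₂ sin Δλ = -0.058001
φₘ = atan2(sin φ₁ + sin φ₂, √((cos φ₁ + Bx)² + By²)) = -29.68568°
λₘ = λ₁ + atan2(By, cos φ₁ + Bx) = -69.29948°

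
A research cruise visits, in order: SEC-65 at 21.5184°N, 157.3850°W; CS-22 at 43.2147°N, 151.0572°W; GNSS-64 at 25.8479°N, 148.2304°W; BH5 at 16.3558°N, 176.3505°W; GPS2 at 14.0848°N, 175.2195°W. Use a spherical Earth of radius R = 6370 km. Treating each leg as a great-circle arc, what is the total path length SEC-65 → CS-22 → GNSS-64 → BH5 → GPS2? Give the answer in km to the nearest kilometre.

SEC-65→CS-22: c = 0.389693 rad, d = 2482.34 km
CS-22→GNSS-64: c = 0.305770 rad, d = 1947.76 km
GNSS-64→BH5: c = 0.485636 rad, d = 3093.50 km
BH5→GPS2: c = 0.043975 rad, d = 280.12 km
Total = 2482.34 + 1947.76 + 3093.50 + 280.12 = 7803.72 km

7804 km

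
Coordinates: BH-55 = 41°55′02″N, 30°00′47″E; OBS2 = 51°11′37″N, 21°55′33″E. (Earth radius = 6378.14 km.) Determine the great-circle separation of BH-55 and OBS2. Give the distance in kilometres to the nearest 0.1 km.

BH-55: φ = +41.91722°, λ = +30.01306°
OBS2: φ = +51.19361°, λ = +21.92583°
Δφ = 9.2764°,  Δλ = -8.0872°
a = sin²(Δφ/2) + cos φ₁ cos φ₂ sin²(Δλ/2) = 0.008858
c = 2·arcsin(√a) = 0.188510 rad = 10.8008°
d = R·c = 6378.14 × 0.188510 = 1202.3 km

1202.3 km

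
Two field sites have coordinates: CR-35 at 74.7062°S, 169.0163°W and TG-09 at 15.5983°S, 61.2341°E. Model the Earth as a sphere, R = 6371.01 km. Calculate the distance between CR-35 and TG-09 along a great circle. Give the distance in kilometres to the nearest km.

9389 km

Δφ = 59.1079°,  Δλ = -129.7496°
a = sin²(Δφ/2) + cos φ₁ cos φ₂ sin²(Δλ/2) = 0.451541
c = 2·arcsin(√a) = 1.473726 rad = 84.4383°
d = R·c = 6371.01 × 1.473726 = 9389.1 km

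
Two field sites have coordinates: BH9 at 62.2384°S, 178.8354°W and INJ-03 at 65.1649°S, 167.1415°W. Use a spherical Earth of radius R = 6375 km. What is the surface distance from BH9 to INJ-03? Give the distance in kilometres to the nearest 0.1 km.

660.6 km

Δφ = -2.9265°,  Δλ = 11.6939°
a = sin²(Δφ/2) + cos φ₁ cos φ₂ sin²(Δλ/2) = 0.002682
c = 2·arcsin(√a) = 0.103629 rad = 5.9375°
d = R·c = 6375 × 0.103629 = 660.6 km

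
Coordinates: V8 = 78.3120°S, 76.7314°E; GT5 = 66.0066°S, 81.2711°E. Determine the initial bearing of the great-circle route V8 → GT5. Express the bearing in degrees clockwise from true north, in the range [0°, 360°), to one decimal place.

8.6°

Δλ = 4.5397°
y = sin Δλ · cos φ₂ = 0.032185
x = cos φ₁ sin φ₂ − sin φ₁ cos φ₂ cos Δλ = 0.211873
θ = atan2(y, x) = 8.6375° → 8.6375° (mod 360°)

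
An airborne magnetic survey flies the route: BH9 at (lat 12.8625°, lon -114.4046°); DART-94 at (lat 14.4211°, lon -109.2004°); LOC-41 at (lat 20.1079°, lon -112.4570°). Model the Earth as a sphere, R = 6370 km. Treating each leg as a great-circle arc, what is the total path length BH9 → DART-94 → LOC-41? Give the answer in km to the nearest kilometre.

BH9→DART-94: c = 0.092360 rad, d = 588.33 km
DART-94→LOC-41: c = 0.113111 rad, d = 720.52 km
Total = 588.33 + 720.52 = 1308.85 km

1309 km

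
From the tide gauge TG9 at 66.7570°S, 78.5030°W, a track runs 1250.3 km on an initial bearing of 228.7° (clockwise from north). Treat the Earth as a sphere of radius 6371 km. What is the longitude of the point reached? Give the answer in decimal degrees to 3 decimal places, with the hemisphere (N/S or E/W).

107.092°W

δ = d/R = 1250.3/6371 = 0.196249 rad
φ₂ = arcsin(sin φ₁ cos δ + cos φ₁ sin δ cos θ)
   = arcsin(-0.91884·0.98080 + 0.39463·0.19499·-0.66000) = -72.17375°
λ₂ = λ₁ + atan2(sin θ sin δ cos φ₁, cos δ − sin φ₁ sin φ₂) = -107.09178°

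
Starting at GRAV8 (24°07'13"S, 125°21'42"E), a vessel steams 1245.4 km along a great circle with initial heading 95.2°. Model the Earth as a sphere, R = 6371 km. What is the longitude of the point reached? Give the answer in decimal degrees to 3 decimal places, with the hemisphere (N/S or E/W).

GRAV8: φ = -24.12028°, λ = +125.36167°
δ = d/R = 1245.4/6371 = 0.195480 rad
φ₂ = arcsin(sin φ₁ cos δ + cos φ₁ sin δ cos θ)
   = arcsin(-0.40865·0.98095 + 0.91269·0.19424·-0.09063) = -24.64140°
λ₂ = λ₁ + atan2(sin θ sin δ cos φ₁, cos δ − sin φ₁ sin φ₂) = 137.64920°

137.649°E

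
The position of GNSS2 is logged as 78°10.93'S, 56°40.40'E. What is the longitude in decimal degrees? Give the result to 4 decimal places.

56° + 40.40′/60 = 56 + 0.67333 = 56.6733°

56.6733°E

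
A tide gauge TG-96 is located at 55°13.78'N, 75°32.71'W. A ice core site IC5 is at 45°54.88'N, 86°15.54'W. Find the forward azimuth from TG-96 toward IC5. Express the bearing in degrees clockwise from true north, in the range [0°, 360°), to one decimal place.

TG-96: φ = +55.22967°, λ = -75.54517°
IC5: φ = +45.91467°, λ = -86.25900°
Δλ = -10.7138°
y = sin Δλ · cos φ₂ = -0.129339
x = cos φ₁ sin φ₂ − sin φ₁ cos φ₂ cos Δλ = -0.151900
θ = atan2(y, x) = -139.5865° → 220.4135° (mod 360°)

220.4°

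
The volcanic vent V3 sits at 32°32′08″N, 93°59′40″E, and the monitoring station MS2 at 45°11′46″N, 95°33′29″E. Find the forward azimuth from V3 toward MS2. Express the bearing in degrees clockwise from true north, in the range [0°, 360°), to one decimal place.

V3: φ = +32.53556°, λ = +93.99444°
MS2: φ = +45.19611°, λ = +95.55806°
Δλ = 1.5636°
y = sin Δλ · cos φ₂ = 0.019229
x = cos φ₁ sin φ₂ − sin φ₁ cos φ₂ cos Δλ = 0.219316
θ = atan2(y, x) = 5.0106° → 5.0106° (mod 360°)

5.0°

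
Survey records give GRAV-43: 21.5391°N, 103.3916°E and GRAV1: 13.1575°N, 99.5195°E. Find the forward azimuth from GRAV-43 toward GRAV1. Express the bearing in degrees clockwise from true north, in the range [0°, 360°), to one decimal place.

Δλ = -3.8721°
y = sin Δλ · cos φ₂ = -0.065757
x = cos φ₁ sin φ₂ − sin φ₁ cos φ₂ cos Δλ = -0.144949
θ = atan2(y, x) = -155.5984° → 204.4016° (mod 360°)

204.4°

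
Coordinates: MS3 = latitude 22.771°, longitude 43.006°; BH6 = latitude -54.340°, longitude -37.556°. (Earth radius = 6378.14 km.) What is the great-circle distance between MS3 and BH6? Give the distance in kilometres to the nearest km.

Δφ = -77.1110°,  Δλ = -80.5620°
a = sin²(Δφ/2) + cos φ₁ cos φ₂ sin²(Δλ/2) = 0.613164
c = 2·arcsin(√a) = 1.799103 rad = 103.0810°
d = R·c = 6378.14 × 1.799103 = 11474.9 km

11475 km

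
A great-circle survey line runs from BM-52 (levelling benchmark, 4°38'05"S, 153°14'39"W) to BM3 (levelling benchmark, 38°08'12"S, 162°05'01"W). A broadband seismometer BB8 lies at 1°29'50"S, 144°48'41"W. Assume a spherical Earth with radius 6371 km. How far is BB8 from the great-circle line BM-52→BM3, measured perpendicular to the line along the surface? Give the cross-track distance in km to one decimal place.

BM-52: φ = -4.63472°, λ = -153.24417°
BM3: φ = -38.13667°, λ = -162.08361°
BB8: φ = -1.49722°, λ = -144.81139°
δ₁₃ = central angle BM-52→BB8 = 0.156821 rad  (haversine)
θ₁₃ = bearing BM-52→BB8 = 69.827°,  θ₁₂ = bearing BM-52→BM3 = 192.335°
dₓₜ = R·arcsin(sin δ₁₃ · sin(θ₁₃ − θ₁₂)) = 6371·arcsin(0.15618·sin(-122.508°)) = -841.564 km
|dₓₜ| = 841.564 km

841.6 km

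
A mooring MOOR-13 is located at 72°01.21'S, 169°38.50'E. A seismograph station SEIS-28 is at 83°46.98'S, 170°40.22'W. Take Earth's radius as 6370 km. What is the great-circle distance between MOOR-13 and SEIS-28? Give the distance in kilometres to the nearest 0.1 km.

1367.5 km

MOOR-13: φ = -72.02017°, λ = +169.64167°
SEIS-28: φ = -83.78300°, λ = -170.67033°
Δφ = -11.7628°,  Δλ = 19.6880°
a = sin²(Δφ/2) + cos φ₁ cos φ₂ sin²(Δλ/2) = 0.011477
c = 2·arcsin(√a) = 0.214675 rad = 12.3000°
d = R·c = 6370 × 0.214675 = 1367.5 km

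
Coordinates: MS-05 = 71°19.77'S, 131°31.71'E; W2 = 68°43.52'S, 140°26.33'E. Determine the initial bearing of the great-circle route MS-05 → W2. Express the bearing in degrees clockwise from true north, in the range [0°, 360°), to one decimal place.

53.7°

MS-05: φ = -71.32950°, λ = +131.52850°
W2: φ = -68.72533°, λ = +140.43883°
Δλ = 8.9103°
y = sin Δλ · cos φ₂ = 0.056200
x = cos φ₁ sin φ₂ − sin φ₁ cos φ₂ cos Δλ = 0.041287
θ = atan2(y, x) = 53.6970° → 53.6970° (mod 360°)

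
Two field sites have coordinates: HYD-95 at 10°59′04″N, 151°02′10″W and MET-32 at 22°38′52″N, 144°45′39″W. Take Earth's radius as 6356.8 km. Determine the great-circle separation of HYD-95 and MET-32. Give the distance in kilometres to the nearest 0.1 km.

1454.9 km

HYD-95: φ = +10.98444°, λ = -151.03611°
MET-32: φ = +22.64778°, λ = -144.76083°
Δφ = 11.6633°,  Δλ = 6.2753°
a = sin²(Δφ/2) + cos φ₁ cos φ₂ sin²(Δλ/2) = 0.013038
c = 2·arcsin(√a) = 0.228868 rad = 13.1131°
d = R·c = 6356.8 × 0.228868 = 1454.9 km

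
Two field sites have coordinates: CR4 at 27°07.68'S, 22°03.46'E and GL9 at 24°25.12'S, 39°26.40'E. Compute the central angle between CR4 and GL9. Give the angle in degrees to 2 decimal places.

15.87°

CR4: φ = -27.12800°, λ = +22.05767°
GL9: φ = -24.41867°, λ = +39.44000°
Δφ = 2.7093°,  Δλ = 17.3823°
a = sin²(Δφ/2) + cos φ₁ cos φ₂ sin²(Δλ/2) = 0.019063
c = 2·arcsin(√a) = 0.277022 rad = 15.8722°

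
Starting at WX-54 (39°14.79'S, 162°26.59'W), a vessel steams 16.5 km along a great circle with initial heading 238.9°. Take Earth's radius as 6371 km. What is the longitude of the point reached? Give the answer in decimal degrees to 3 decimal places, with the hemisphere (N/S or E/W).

162.607°W

WX-54: φ = -39.24650°, λ = -162.44317°
δ = d/R = 16.5/6371 = 0.002590 rad
φ₂ = arcsin(sin φ₁ cos δ + cos φ₁ sin δ cos θ)
   = arcsin(-0.63266·1.00000 + 0.77443·0.00259·-0.51653) = -39.32303°
λ₂ = λ₁ + atan2(sin θ sin δ cos φ₁, cos δ − sin φ₁ sin φ₂) = -162.60741°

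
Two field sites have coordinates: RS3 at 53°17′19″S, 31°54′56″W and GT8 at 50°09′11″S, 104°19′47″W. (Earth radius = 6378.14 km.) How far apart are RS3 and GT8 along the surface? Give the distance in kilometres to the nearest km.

4788 km

RS3: φ = -53.28861°, λ = -31.91556°
GT8: φ = -50.15306°, λ = -104.32972°
Δφ = 3.1356°,  Δλ = -72.4142°
a = sin²(Δφ/2) + cos φ₁ cos φ₂ sin²(Δλ/2) = 0.134398
c = 2·arcsin(√a) = 0.750712 rad = 43.0126°
d = R·c = 6378.14 × 0.750712 = 4788.1 km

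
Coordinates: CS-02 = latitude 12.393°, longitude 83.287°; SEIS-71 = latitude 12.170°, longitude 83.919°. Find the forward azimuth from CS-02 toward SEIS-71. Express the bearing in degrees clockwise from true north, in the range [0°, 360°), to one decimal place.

109.8°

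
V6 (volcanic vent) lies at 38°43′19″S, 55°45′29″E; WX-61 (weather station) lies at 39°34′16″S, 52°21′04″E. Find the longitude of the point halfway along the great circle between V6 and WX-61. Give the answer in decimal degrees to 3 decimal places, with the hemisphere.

54.065°E

V6: φ = -38.72194°, λ = +55.75806°
WX-61: φ = -39.57111°, λ = +52.35111°
Bx = cos φ₂ cos Δλ = 0.769472,  By = cos φ₂ sin Δλ = -0.045809
φₘ = atan2(sin φ₁ + sin φ₂, √((cos φ₁ + Bx)² + By²)) = -39.15893°
λₘ = λ₁ + atan2(By, cos φ₁ + Bx) = 54.06486°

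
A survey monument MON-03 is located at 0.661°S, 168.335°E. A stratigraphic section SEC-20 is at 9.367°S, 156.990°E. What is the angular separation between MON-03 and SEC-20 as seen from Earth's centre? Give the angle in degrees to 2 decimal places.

14.26°

Δφ = -8.7060°,  Δλ = -11.3450°
a = sin²(Δφ/2) + cos φ₁ cos φ₂ sin²(Δλ/2) = 0.015400
c = 2·arcsin(√a) = 0.248834 rad = 14.2571°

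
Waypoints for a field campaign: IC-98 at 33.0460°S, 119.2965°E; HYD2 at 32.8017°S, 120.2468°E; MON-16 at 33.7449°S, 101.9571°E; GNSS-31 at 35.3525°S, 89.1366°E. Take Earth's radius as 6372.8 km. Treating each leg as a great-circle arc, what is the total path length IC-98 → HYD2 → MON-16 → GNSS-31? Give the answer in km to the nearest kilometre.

IC-98→HYD2: c = 0.014560 rad, d = 92.79 km
HYD2→MON-16: c = 0.267042 rad, d = 1701.80 km
MON-16→GNSS-31: c = 0.186285 rad, d = 1187.16 km
Total = 92.79 + 1701.80 + 1187.16 = 2981.75 km

2982 km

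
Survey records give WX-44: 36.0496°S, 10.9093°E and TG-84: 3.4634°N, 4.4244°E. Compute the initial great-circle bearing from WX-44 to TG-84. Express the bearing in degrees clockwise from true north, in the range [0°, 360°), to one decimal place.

Δλ = -6.4849°
y = sin Δλ · cos φ₂ = -0.112735
x = cos φ₁ sin φ₂ − sin φ₁ cos φ₂ cos Δλ = 0.632495
θ = atan2(y, x) = -10.1062° → 349.8938° (mod 360°)

349.9°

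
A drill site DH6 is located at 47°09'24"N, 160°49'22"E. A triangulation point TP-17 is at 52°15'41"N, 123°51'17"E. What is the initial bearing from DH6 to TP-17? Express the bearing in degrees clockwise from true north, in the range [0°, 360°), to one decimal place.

296.0°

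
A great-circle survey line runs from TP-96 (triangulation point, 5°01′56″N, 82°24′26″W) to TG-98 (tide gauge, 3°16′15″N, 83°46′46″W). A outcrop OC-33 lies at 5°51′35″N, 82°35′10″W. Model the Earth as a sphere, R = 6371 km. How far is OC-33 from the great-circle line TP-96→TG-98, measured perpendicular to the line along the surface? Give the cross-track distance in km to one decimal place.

TP-96: φ = +5.03222°, λ = -82.40722°
TG-98: φ = +3.27083°, λ = -83.77944°
OC-33: φ = +5.85972°, λ = -82.58611°
δ₁₃ = central angle TP-96→OC-33 = 0.014773 rad  (haversine)
θ₁₃ = bearing TP-96→OC-33 = 347.863°,  θ₁₂ = bearing TP-96→TG-98 = 217.900°
dₓₜ = R·arcsin(sin δ₁₃ · sin(θ₁₃ − θ₁₂)) = 6371·arcsin(0.01477·sin(129.964°)) = 72.138 km
|dₓₜ| = 72.138 km

72.1 km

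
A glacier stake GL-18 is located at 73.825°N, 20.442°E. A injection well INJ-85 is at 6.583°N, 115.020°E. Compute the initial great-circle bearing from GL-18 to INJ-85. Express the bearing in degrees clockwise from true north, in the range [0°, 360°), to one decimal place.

Δλ = 94.5780°
y = sin Δλ · cos φ₂ = 0.990237
x = cos φ₁ sin φ₂ − sin φ₁ cos φ₂ cos Δλ = 0.108087
θ = atan2(y, x) = 83.7707° → 83.7707° (mod 360°)

83.8°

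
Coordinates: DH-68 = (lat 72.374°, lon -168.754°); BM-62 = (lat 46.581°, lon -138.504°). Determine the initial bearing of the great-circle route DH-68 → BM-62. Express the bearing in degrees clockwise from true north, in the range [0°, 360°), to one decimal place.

135.0°

Δλ = 30.2500°
y = sin Δλ · cos φ₂ = 0.346258
x = cos φ₁ sin φ₂ − sin φ₁ cos φ₂ cos Δλ = -0.345925
θ = atan2(y, x) = 134.9724° → 134.9724° (mod 360°)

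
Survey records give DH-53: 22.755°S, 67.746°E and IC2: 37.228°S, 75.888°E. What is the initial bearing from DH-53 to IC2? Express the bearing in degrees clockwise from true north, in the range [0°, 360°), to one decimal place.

Δλ = 8.1420°
y = sin Δλ · cos φ₂ = 0.112768
x = cos φ₁ sin φ₂ − sin φ₁ cos φ₂ cos Δλ = -0.253028
θ = atan2(y, x) = 155.9787° → 155.9787° (mod 360°)

156.0°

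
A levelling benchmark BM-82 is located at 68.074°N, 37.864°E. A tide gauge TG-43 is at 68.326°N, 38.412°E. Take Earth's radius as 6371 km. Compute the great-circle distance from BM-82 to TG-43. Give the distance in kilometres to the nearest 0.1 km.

Δφ = 0.2520°,  Δλ = 0.5480°
a = sin²(Δφ/2) + cos φ₁ cos φ₂ sin²(Δλ/2) = 0.000008
c = 2·arcsin(√a) = 0.005653 rad = 0.3239°
d = R·c = 6371 × 0.005653 = 36.0 km

36.0 km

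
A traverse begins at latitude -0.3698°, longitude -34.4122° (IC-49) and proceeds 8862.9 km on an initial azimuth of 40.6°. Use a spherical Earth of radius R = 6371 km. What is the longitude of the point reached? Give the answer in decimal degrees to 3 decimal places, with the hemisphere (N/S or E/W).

39.595°E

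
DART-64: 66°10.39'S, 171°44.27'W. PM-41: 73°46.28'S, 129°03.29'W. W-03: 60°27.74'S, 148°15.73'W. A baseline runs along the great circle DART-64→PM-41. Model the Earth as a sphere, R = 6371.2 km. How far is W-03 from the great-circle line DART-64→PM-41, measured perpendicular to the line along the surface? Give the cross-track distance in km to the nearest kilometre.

1188 km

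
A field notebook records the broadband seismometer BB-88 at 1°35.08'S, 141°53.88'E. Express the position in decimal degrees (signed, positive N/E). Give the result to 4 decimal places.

lat: 1.5847° S → -1.5847°
lon: 141.8980° E → +141.8980°

-1.5847°, +141.8980°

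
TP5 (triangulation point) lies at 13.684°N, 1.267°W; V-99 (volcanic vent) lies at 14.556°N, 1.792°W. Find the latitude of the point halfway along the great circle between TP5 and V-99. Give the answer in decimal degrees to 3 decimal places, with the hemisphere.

14.120°N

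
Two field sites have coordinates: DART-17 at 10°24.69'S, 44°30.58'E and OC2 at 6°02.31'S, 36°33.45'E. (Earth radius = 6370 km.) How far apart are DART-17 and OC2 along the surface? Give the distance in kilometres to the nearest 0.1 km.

1000.8 km

DART-17: φ = -10.41150°, λ = +44.50967°
OC2: φ = -6.03850°, λ = +36.55750°
Δφ = 4.3730°,  Δλ = -7.9522°
a = sin²(Δφ/2) + cos φ₁ cos φ₂ sin²(Δλ/2) = 0.006158
c = 2·arcsin(√a) = 0.157111 rad = 9.0018°
d = R·c = 6370 × 0.157111 = 1000.8 km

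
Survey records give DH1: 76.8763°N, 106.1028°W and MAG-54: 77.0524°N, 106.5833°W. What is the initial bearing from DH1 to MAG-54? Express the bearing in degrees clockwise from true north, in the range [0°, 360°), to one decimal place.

328.6°

Δλ = -0.4805°
y = sin Δλ · cos φ₂ = -0.001879
x = cos φ₁ sin φ₂ − sin φ₁ cos φ₂ cos Δλ = 0.003081
θ = atan2(y, x) = -31.3762° → 328.6238° (mod 360°)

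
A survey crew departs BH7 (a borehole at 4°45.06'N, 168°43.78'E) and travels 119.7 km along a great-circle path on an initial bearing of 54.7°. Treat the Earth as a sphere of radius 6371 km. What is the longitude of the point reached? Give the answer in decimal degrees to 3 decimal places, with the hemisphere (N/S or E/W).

BH7: φ = +4.75100°, λ = +168.72967°
δ = d/R = 119.7/6371 = 0.018788 rad
φ₂ = arcsin(sin φ₁ cos δ + cos φ₁ sin δ cos θ)
   = arcsin(0.08283·0.99982 + 0.99656·0.01879·0.57786) = 5.37247°
λ₂ = λ₁ + atan2(sin θ sin δ cos φ₁, cos δ − sin φ₁ sin φ₂) = 169.61209°

169.612°E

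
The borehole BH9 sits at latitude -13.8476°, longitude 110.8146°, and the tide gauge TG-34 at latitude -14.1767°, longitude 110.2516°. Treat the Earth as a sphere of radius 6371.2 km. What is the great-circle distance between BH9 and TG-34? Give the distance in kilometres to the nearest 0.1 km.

Δφ = -0.3291°,  Δλ = -0.5630°
a = sin²(Δφ/2) + cos φ₁ cos φ₂ sin²(Δλ/2) = 0.000031
c = 2·arcsin(√a) = 0.011130 rad = 0.6377°
d = R·c = 6371.2 × 0.011130 = 70.9 km

70.9 km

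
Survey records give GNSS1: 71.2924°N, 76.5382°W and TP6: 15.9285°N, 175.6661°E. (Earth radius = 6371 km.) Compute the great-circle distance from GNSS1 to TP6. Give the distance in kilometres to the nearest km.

Δφ = -55.3639°,  Δλ = -107.7957°
a = sin²(Δφ/2) + cos φ₁ cos φ₂ sin²(Δλ/2) = 0.417162
c = 2·arcsin(√a) = 1.404352 rad = 80.4635°
d = R·c = 6371 × 1.404352 = 8947.1 km

8947 km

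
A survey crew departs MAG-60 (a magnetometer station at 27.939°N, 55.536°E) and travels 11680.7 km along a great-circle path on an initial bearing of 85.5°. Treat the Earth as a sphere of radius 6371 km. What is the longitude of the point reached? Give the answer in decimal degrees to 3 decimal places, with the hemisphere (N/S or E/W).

160.918°E

δ = d/R = 11680.7/6371 = 1.833417 rad
φ₂ = arcsin(sin φ₁ cos δ + cos φ₁ sin δ cos θ)
   = arcsin(0.46853·-0.25961 + 0.88345·0.96571·0.07846) = -3.13557°
λ₂ = λ₁ + atan2(sin θ sin δ cos φ₁, cos δ − sin φ₁ sin φ₂) = 160.91786°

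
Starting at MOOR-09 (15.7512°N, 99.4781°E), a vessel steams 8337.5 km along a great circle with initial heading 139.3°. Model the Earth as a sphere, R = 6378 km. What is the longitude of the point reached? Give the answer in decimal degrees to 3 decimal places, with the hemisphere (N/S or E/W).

δ = d/R = 8337.5/6378 = 1.307228 rad
φ₂ = arcsin(sin φ₁ cos δ + cos φ₁ sin δ cos θ)
   = arcsin(0.27146·0.26053 + 0.96245·0.96547·-0.75813) = -39.32698°
λ₂ = λ₁ + atan2(sin θ sin δ cos φ₁, cos δ − sin φ₁ sin φ₂) = 153.95600°

153.956°E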